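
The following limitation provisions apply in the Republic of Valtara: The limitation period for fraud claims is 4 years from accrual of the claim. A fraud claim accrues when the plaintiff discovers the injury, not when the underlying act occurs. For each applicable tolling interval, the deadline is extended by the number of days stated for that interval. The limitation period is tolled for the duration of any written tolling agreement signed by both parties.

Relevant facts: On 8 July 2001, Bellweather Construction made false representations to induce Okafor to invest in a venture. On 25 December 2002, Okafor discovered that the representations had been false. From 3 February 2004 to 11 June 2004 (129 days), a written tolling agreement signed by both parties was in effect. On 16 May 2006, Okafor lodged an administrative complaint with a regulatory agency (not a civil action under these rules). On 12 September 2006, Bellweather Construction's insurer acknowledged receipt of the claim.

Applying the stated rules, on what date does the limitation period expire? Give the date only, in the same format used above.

The claim did not accrue until Okafor discovered the injury on 25 December 2002; the 8 July 2001 act date does not start the clock under the stated rule.
The untolled deadline — 4 years after 25 December 2002 — is 25 December 2006.
The written tolling agreement from 3 February 2004 to 11 June 2004 tolled the period for 129 days, extending the deadline to 3 May 2007.
The other events in the timeline have no effect on the limitation period under the stated rules.

3 May 2007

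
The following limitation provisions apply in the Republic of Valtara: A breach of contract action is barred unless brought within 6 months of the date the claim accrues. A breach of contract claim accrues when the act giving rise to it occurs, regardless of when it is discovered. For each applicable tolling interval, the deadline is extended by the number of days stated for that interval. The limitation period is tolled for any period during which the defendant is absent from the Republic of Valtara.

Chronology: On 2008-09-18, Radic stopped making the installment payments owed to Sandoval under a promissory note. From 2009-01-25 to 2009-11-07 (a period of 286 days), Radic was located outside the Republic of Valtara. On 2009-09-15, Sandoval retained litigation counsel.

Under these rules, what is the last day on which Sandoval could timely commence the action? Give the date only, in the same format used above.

2009-12-29

The claim accrued on 2008-09-18, the date of the act.
Adding the 6 months base period to 2008-09-18 gives a deadline of 2009-03-18, before any tolling.
The defendant's absence from the jurisdiction from 2009-01-25 to 2009-11-07 tolled the period for 286 days, extending the deadline to 2009-12-29.
None of the other events listed affects the running of the period under the stated rules.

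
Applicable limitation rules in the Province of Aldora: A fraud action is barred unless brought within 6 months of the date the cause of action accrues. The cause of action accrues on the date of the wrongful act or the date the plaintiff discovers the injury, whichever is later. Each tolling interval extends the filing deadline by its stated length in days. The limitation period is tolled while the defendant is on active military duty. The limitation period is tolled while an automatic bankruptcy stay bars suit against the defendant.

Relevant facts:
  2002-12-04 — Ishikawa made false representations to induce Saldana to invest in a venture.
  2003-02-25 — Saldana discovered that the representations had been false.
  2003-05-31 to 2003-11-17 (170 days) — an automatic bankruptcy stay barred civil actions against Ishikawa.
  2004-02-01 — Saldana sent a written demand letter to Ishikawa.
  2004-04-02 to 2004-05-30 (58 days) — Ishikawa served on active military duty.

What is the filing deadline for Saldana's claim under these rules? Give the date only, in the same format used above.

Because discovery on 2003-02-25 post-dates the 2002-12-04 act, accrual under the later-of rule falls on 2003-02-25.
The untolled deadline — 6 months after 2003-02-25 — is 2003-08-25.
The automatic bankruptcy stay from 2003-05-31 to 2003-11-17 tolled the period for 170 days, extending the deadline to 2004-02-11.
By the time the defendant's active military service began on 2004-04-02, the limitation period had already expired on 2004-02-11; that interval cannot revive it.
None of the other events listed affects the running of the period under the stated rules.

2004-02-11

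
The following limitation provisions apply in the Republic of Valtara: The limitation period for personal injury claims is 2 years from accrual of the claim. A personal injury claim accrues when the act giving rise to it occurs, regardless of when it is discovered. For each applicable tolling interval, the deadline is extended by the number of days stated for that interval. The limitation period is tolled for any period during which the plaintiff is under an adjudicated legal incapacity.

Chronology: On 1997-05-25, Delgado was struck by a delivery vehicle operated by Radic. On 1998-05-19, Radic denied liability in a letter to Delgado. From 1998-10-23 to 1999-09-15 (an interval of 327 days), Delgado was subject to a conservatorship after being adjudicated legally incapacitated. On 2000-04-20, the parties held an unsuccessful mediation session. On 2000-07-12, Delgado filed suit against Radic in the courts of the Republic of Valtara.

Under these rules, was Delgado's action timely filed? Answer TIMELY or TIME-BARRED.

The claim accrued on 1997-05-25, when the wrongful act occurred.
Adding the 2 years base period to 1997-05-25 gives a deadline of 1999-05-25, before any tolling.
The period was tolled for 327 days by the plaintiff's legal incapacity (1998-10-23 to 1999-09-15), pushing the deadline to 2000-04-16.
Nothing else in the chronology tolls or restarts the period.
The 2000-07-12 filing falls after the 2000-04-16 deadline; the claim is time-barred.

TIME-BARRED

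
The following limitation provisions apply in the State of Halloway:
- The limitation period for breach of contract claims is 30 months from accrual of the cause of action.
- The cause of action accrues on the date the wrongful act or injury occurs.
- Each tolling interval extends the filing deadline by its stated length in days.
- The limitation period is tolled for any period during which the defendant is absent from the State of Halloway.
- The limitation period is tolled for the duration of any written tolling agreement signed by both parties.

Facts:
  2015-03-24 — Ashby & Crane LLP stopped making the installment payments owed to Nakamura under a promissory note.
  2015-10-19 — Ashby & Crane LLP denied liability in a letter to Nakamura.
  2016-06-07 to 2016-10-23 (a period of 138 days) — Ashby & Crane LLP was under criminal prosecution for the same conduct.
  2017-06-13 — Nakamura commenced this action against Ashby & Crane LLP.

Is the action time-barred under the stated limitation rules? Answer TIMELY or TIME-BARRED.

TIMELY

The claim accrued on 2015-03-24, when the wrongful act occurred.
Adding the 30 months base period to 2015-03-24 gives a deadline of 2017-09-24, before any tolling.
No stated provision tolls the period for a criminal prosecution, so the interval from 2016-06-07 to 2016-10-23 has no effect on the deadline.
None of the other events listed affects the running of the period under the stated rules.
Nakamura filed on 2017-06-13, before the 2017-09-24 deadline, so the action is timely.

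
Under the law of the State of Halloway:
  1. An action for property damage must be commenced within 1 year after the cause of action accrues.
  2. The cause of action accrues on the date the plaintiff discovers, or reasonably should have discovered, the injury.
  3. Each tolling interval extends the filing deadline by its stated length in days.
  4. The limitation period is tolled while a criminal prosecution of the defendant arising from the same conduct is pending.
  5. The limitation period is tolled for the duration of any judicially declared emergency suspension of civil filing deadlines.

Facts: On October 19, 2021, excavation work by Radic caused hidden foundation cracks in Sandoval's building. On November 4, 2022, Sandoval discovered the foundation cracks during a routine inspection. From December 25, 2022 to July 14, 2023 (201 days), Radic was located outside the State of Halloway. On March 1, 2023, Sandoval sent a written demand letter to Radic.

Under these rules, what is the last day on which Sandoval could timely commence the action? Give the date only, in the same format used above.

November 4, 2023

Under the discovery rule, the claim accrued on November 4, 2022, when Sandoval discovered the injury — not on the October 19, 2021 date of the underlying act.
1 year from November 4, 2022 is November 4, 2023.
Although the defendant's absence ran from December 25, 2022 to July 14, 2023, the stated rules do not make that a tolling event, so it is disregarded.
The other events in the timeline have no effect on the limitation period under the stated rules.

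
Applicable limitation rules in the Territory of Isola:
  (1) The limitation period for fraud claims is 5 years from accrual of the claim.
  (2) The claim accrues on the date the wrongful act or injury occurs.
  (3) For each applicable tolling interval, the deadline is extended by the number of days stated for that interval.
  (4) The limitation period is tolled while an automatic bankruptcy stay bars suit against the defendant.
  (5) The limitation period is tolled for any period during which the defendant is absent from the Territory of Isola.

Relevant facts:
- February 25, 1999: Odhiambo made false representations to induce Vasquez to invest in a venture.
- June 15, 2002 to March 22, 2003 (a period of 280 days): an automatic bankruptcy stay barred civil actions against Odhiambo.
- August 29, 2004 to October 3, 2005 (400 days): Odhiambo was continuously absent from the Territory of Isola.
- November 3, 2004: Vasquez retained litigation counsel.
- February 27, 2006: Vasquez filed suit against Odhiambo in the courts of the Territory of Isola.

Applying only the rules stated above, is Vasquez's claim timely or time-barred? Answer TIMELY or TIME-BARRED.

TIME-BARRED

The limitation period began to run on February 25, 1999.
5 years from February 25, 1999 is February 25, 2004.
The automatic bankruptcy stay from June 15, 2002 to March 22, 2003 tolled the period for 280 days, extending the deadline to December 1, 2004.
The period was tolled for 400 days by the defendant's absence from the jurisdiction (August 29, 2004 to October 3, 2005), pushing the deadline to January 5, 2006.
Nothing else in the chronology tolls or restarts the period.
Filing on February 27, 2006 missed the January 5, 2006 deadline — the action is time-barred.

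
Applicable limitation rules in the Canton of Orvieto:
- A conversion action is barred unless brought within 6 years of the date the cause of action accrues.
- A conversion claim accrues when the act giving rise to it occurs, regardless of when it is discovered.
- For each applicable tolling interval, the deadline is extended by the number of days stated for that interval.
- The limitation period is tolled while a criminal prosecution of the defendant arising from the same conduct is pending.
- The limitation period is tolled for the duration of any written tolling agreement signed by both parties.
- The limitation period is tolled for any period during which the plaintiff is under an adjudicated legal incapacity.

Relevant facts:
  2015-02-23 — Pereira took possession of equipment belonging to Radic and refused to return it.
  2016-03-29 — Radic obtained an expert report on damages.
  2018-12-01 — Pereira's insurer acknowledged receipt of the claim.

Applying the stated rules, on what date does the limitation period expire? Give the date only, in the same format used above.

2021-02-23

The limitation period began to run on 2015-02-23.
The untolled deadline — 6 years after 2015-02-23 — is 2021-02-23.
None of the other events listed affects the running of the period under the stated rules.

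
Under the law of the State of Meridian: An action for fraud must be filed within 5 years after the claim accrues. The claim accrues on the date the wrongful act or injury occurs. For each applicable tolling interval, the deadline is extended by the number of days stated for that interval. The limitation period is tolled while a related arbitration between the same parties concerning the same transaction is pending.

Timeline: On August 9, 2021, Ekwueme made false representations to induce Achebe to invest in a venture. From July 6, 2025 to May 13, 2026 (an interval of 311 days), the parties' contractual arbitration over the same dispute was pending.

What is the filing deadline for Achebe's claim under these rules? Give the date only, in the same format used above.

The claim accrued on August 9, 2021, the date of the act.
5 years from August 9, 2021 is August 9, 2026.
The pending related arbitration from July 6, 2025 to May 13, 2026 tolled the period for 311 days, extending the deadline to June 16, 2027.

June 16, 2027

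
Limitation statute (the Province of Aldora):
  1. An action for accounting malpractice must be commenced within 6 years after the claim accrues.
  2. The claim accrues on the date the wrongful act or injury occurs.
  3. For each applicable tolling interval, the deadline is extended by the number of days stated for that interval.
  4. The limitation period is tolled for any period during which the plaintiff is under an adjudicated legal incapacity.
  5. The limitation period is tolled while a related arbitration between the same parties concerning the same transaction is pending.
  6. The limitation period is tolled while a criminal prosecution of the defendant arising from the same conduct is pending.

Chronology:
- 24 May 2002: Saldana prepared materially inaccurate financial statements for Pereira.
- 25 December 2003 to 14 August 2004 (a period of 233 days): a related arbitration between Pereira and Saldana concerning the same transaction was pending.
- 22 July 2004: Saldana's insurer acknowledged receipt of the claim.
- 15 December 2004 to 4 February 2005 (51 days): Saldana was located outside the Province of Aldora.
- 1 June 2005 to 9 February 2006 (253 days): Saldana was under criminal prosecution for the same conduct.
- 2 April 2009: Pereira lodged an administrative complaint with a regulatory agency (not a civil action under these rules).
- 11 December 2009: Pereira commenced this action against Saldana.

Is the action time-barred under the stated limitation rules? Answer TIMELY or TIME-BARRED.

TIME-BARRED

The claim accrued on 24 May 2002, when the wrongful act occurred.
The untolled deadline — 6 years after 24 May 2002 — is 24 May 2008.
The period was tolled for 233 days by the pending related arbitration (25 December 2003 to 14 August 2004), pushing the deadline to 12 January 2009.
The period was tolled for 253 days by the pending criminal prosecution (1 June 2005 to 9 February 2006), pushing the deadline to 22 September 2009.
The defendant's absence from the jurisdiction from 15 December 2004 to 4 February 2005 does not toll the period, because no stated rule makes the defendant's absence a tolling event.
None of the other events listed affects the running of the period under the stated rules.
Pereira filed on 11 December 2009, after the 22 September 2009 deadline, so the action is time-barred.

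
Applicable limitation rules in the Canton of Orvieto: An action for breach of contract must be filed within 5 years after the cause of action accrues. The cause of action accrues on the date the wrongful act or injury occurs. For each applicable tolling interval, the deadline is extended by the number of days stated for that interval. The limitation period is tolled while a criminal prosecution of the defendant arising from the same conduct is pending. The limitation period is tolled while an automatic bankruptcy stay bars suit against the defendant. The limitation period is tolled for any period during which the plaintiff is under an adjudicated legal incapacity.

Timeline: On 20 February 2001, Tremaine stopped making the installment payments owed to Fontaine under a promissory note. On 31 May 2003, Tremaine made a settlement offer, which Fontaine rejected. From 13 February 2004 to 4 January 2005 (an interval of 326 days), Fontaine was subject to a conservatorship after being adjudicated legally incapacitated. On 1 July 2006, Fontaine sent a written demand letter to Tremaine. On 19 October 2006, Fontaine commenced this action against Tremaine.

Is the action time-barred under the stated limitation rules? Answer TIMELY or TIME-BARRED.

The limitation period began to run on 20 February 2001.
5 years from 20 February 2001 is 20 February 2006.
Because the plaintiff's legal incapacity ran from 13 February 2004 to 4 January 2005, the deadline is extended by 326 days to 12 January 2007.
The other events in the timeline have no effect on the limitation period under the stated rules.
Filing on 19 October 2006 beat the 12 January 2007 deadline — the action is timely.

TIMELY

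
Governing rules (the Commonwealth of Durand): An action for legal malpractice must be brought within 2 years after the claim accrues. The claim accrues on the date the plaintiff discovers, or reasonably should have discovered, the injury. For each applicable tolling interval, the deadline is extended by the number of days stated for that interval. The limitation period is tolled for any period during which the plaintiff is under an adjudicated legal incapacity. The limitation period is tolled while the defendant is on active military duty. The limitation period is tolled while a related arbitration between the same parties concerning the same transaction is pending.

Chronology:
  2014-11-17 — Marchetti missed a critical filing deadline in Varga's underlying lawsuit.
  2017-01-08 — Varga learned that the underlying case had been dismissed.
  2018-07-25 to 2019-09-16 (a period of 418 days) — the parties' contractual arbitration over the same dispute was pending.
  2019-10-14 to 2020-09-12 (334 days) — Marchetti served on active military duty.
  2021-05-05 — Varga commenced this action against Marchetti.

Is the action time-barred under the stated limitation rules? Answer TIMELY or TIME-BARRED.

TIME-BARRED

Under the discovery rule, the claim accrued on 2017-01-08, when Varga discovered the injury — not on the 2014-11-17 date of the underlying act.
2 years from 2017-01-08 is 2019-01-08.
The period was tolled for 418 days by the pending related arbitration (2018-07-25 to 2019-09-16), pushing the deadline to 2020-03-01.
The defendant's active military service from 2019-10-14 to 2020-09-12 tolled the period for 334 days, extending the deadline to 2021-01-29.
Filing on 2021-05-05 missed the 2021-01-29 deadline — the action is time-barred.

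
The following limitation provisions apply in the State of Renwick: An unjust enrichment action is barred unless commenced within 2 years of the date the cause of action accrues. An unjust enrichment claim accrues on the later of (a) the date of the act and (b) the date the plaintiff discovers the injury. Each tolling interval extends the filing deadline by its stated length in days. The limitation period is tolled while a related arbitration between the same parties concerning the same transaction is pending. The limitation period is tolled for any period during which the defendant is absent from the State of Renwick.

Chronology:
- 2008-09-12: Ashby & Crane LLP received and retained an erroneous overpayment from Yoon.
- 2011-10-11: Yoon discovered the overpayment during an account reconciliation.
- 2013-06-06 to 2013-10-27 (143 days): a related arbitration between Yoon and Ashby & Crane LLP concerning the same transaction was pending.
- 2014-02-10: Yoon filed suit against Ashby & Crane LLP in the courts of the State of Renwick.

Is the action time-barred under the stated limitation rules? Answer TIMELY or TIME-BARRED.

Because discovery on 2011-10-11 post-dates the 2008-09-12 act, accrual under the later-of rule falls on 2011-10-11.
2 years from 2011-10-11 is 2013-10-11.
Because the pending related arbitration ran from 2013-06-06 to 2013-10-27, the deadline is extended by 143 days to 2014-03-03.
The 2014-02-10 filing precedes the 2014-03-03 deadline; the claim is timely.

TIMELY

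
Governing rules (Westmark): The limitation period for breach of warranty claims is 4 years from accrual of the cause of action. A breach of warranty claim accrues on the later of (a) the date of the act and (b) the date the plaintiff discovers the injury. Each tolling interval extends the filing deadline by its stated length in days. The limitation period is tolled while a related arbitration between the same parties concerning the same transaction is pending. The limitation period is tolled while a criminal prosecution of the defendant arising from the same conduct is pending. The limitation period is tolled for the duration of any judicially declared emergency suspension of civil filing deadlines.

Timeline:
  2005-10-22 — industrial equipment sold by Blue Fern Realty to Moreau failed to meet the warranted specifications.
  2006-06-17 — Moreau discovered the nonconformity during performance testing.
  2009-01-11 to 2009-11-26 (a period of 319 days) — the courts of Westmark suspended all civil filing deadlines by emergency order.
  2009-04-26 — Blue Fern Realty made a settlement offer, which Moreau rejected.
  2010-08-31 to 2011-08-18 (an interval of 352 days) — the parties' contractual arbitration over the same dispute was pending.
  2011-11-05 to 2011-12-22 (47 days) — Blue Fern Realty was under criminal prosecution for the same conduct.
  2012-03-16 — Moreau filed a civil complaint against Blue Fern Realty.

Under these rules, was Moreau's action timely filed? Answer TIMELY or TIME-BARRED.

The claim accrued on 2006-06-17 — the later of the 2005-10-22 act and the 2006-06-17 discovery.
The untolled deadline — 4 years after 2006-06-17 — is 2010-06-17.
The period was tolled for 319 days by the emergency suspension of filing deadlines (2009-01-11 to 2009-11-26), pushing the deadline to 2011-05-02.
Because the pending related arbitration ran from 2010-08-31 to 2011-08-18, the deadline is extended by 352 days to 2012-04-18.
The pending criminal prosecution from 2011-11-05 to 2011-12-22 tolled the period for 47 days, extending the deadline to 2012-06-04.
None of the other events listed affects the running of the period under the stated rules.
The 2012-03-16 filing precedes the 2012-06-04 deadline; the claim is timely.

TIMELY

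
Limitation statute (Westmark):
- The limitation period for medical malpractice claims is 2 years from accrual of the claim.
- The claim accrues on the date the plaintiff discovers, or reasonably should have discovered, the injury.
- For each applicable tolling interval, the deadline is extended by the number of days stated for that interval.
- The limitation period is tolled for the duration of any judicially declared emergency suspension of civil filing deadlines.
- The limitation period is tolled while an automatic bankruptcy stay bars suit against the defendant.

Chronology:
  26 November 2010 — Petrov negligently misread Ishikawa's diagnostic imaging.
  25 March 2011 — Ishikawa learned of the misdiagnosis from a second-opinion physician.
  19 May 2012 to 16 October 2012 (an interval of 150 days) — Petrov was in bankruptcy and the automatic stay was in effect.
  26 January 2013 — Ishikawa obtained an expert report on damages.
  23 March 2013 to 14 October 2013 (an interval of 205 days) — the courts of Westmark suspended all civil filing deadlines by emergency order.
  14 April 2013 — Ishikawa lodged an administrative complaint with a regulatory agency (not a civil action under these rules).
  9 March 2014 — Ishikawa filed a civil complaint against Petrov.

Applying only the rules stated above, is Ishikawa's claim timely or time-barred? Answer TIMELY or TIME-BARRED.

TIMELY

The claim did not accrue until Ishikawa discovered the injury on 25 March 2011; the 26 November 2010 act date does not start the clock under the stated rule.
The untolled deadline — 2 years after 25 March 2011 — is 25 March 2013.
Because the automatic bankruptcy stay ran from 19 May 2012 to 16 October 2012, the deadline is extended by 150 days to 22 August 2013.
The emergency suspension of filing deadlines from 23 March 2013 to 14 October 2013 tolled the period for 205 days, extending the deadline to 15 March 2014.
None of the other events listed affects the running of the period under the stated rules.
Ishikawa filed on 9 March 2014, before the 15 March 2014 deadline, so the action is timely.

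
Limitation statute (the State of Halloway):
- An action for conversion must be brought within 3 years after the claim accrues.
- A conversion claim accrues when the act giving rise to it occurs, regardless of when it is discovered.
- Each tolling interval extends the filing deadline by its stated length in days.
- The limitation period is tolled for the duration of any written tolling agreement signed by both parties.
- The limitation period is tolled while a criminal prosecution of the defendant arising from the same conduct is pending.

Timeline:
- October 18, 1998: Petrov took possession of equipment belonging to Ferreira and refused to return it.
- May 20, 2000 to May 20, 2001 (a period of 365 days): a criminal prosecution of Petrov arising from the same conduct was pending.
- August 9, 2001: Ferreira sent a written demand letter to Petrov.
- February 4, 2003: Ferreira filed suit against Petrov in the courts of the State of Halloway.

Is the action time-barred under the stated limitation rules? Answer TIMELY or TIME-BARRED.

TIME-BARRED

The limitation period began to run on October 18, 1998.
Adding the 3 years base period to October 18, 1998 gives a deadline of October 18, 2001, before any tolling.
Because the pending criminal prosecution ran from May 20, 2000 to May 20, 2001, the deadline is extended by 365 days to October 18, 2002.
Nothing else in the chronology tolls or restarts the period.
Ferreira filed on February 4, 2003, after the October 18, 2002 deadline, so the action is time-barred.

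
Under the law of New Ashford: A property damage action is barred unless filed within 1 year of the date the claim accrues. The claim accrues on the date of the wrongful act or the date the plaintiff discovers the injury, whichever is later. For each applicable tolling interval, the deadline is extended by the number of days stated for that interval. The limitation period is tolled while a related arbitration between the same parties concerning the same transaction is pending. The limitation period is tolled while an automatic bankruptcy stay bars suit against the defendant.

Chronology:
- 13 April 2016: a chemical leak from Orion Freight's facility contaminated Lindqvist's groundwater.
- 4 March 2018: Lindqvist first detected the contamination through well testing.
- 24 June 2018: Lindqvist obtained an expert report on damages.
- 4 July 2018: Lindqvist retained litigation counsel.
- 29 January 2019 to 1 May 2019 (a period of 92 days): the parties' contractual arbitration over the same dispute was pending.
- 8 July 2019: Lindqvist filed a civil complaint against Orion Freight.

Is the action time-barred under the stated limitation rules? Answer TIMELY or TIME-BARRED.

Because discovery on 4 March 2018 post-dates the 13 April 2016 act, accrual under the later-of rule falls on 4 March 2018.
Adding the 1 year base period to 4 March 2018 gives a deadline of 4 March 2019, before any tolling.
The pending related arbitration from 29 January 2019 to 1 May 2019 tolled the period for 92 days, extending the deadline to 4 June 2019.
None of the other events listed affects the running of the period under the stated rules.
Filing on 8 July 2019 missed the 4 June 2019 deadline — the action is time-barred.

TIME-BARRED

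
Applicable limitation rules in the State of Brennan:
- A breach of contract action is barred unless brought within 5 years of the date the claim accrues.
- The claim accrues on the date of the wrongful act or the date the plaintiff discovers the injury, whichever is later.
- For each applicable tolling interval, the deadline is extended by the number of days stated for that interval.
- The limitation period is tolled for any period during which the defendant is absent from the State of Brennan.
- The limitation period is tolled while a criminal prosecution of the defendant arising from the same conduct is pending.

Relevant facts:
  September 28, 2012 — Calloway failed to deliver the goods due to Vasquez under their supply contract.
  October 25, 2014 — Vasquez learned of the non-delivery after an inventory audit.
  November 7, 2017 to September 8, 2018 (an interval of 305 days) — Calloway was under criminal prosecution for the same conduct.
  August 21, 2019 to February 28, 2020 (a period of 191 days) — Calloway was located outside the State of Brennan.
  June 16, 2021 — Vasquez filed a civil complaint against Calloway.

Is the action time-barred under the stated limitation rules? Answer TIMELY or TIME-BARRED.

TIME-BARRED

Because discovery on October 25, 2014 post-dates the September 28, 2012 act, accrual under the later-of rule falls on October 25, 2014.
Adding the 5 years base period to October 25, 2014 gives a deadline of October 25, 2019, before any tolling.
The pending criminal prosecution from November 7, 2017 to September 8, 2018 tolled the period for 305 days, extending the deadline to August 25, 2020.
The defendant's absence from the jurisdiction from August 21, 2019 to February 28, 2020 tolled the period for 191 days, extending the deadline to March 4, 2021.
Filing on June 16, 2021 missed the March 4, 2021 deadline — the action is time-barred.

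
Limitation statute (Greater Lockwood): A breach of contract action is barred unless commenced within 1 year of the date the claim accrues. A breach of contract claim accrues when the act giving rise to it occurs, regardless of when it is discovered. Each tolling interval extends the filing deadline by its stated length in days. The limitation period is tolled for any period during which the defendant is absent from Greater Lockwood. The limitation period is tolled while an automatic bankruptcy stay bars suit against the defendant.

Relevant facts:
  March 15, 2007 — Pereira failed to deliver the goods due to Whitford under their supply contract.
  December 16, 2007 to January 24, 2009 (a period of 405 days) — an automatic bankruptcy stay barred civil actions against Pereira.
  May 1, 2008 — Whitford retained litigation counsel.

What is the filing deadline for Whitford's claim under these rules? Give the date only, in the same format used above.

April 24, 2009

The claim accrued on March 15, 2007, when the wrongful act occurred.
Adding the 1 year base period to March 15, 2007 gives a deadline of March 15, 2008, before any tolling.
The period was tolled for 405 days by the automatic bankruptcy stay (December 16, 2007 to January 24, 2009), pushing the deadline to April 24, 2009.
None of the other events listed affects the running of the period under the stated rules.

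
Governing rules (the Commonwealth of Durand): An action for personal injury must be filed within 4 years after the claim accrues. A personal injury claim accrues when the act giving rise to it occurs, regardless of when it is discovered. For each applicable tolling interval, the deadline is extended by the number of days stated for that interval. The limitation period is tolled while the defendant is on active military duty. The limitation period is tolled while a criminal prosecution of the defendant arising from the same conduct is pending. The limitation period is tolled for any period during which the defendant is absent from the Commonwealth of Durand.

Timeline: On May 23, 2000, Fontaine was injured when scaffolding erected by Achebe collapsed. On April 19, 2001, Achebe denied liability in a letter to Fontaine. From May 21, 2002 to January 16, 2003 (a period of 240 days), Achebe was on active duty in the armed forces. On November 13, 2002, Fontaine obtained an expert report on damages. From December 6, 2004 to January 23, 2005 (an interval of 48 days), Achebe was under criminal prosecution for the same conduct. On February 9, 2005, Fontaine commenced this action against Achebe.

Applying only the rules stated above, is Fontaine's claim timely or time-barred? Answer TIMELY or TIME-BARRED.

TIMELY

The claim accrued on May 23, 2000, when the wrongful act occurred.
Adding the 4 years base period to May 23, 2000 gives a deadline of May 23, 2004, before any tolling.
The defendant's active military service from May 21, 2002 to January 16, 2003 tolled the period for 240 days, extending the deadline to January 18, 2005.
The period was tolled for 48 days by the pending criminal prosecution (December 6, 2004 to January 23, 2005), pushing the deadline to March 7, 2005.
Nothing else in the chronology tolls or restarts the period.
Fontaine filed on February 9, 2005, before the March 7, 2005 deadline, so the action is timely.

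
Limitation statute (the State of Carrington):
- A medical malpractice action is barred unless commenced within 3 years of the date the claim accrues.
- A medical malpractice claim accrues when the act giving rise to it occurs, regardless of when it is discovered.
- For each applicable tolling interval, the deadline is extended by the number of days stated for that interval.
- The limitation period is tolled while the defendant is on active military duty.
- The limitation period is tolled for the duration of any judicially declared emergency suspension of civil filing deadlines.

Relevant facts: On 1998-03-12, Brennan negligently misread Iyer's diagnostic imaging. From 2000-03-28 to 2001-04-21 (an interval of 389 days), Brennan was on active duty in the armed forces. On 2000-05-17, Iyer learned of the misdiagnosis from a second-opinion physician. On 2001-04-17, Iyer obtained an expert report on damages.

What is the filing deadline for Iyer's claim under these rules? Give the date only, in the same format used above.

Because the rule ties accrual to occurrence, the claim accrued on 1998-03-12, not on the 2000-05-17 discovery date.
The untolled deadline — 3 years after 1998-03-12 — is 2001-03-12.
The defendant's active military service from 2000-03-28 to 2001-04-21 tolled the period for 389 days, extending the deadline to 2002-04-05.
None of the other events listed affects the running of the period under the stated rules.

2002-04-05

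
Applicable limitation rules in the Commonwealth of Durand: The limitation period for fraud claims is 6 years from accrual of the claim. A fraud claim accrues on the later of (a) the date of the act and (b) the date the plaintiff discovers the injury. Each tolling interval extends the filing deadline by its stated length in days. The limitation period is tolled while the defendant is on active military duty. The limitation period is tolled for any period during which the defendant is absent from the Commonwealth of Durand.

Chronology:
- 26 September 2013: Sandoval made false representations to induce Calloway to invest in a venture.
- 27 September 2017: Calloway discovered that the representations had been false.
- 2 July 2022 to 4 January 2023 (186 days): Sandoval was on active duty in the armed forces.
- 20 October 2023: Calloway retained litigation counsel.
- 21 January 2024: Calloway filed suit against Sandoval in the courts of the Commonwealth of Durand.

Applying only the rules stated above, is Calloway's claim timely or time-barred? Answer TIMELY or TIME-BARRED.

Taking the later of the act (26 September 2013) and discovery (27 September 2017), the claim accrued on 27 September 2017.
Adding the 6 years base period to 27 September 2017 gives a deadline of 27 September 2023, before any tolling.
The defendant's active military service from 2 July 2022 to 4 January 2023 tolled the period for 186 days, extending the deadline to 31 March 2024.
None of the other events listed affects the running of the period under the stated rules.
The 21 January 2024 filing precedes the 31 March 2024 deadline; the claim is timely.

TIMELY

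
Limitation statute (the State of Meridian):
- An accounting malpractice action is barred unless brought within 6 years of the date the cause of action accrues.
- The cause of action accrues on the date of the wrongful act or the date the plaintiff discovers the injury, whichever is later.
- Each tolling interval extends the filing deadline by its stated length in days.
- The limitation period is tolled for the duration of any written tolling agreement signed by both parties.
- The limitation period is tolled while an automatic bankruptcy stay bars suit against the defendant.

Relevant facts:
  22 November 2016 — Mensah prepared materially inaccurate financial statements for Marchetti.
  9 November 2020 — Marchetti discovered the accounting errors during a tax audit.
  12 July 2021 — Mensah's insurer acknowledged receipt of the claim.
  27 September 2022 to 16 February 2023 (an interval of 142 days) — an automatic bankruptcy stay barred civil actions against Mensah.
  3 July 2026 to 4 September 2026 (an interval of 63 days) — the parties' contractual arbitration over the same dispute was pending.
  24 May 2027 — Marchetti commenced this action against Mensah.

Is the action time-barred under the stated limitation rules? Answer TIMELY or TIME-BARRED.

TIME-BARRED

The claim accrued on 9 November 2020 — the later of the 22 November 2016 act and the 9 November 2020 discovery.
Adding the 6 years base period to 9 November 2020 gives a deadline of 9 November 2026, before any tolling.
The period was tolled for 142 days by the automatic bankruptcy stay (27 September 2022 to 16 February 2023), pushing the deadline to 31 March 2027.
Although a pending arbitration ran from 3 July 2026 to 4 September 2026, the stated rules do not make that a tolling event, so it is disregarded.
None of the other events listed affects the running of the period under the stated rules.
The 24 May 2027 filing falls after the 31 March 2027 deadline; the claim is time-barred.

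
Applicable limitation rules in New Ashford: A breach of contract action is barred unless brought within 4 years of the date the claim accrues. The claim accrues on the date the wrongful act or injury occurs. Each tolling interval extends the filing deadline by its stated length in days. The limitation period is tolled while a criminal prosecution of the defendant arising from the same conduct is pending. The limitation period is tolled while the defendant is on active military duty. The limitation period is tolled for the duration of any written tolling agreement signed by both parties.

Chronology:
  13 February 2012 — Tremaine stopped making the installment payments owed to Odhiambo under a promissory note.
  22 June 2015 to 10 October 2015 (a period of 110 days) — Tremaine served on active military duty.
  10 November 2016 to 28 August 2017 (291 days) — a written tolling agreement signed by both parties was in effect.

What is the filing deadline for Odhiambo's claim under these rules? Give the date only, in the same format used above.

2 June 2016

The claim accrued on 13 February 2012, when the wrongful act occurred.
4 years from 13 February 2012 is 13 February 2016.
Because the defendant's active military service ran from 22 June 2015 to 10 October 2015, the deadline is extended by 110 days to 2 June 2016.
The written tolling agreement from 10 November 2016 to 28 August 2017 began after the period had already run on 2 June 2016, so it has no tolling effect.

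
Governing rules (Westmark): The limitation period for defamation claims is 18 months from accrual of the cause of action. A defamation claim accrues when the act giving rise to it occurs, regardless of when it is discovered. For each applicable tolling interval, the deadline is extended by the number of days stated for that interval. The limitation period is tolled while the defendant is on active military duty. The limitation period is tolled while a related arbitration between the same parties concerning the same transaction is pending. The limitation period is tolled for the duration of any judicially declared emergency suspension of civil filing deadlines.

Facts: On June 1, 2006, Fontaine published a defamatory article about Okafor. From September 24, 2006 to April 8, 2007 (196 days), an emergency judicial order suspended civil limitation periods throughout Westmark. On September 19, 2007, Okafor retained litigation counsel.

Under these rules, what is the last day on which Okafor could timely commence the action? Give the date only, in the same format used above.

The claim accrued on June 1, 2006, when the wrongful act occurred.
The untolled deadline — 18 months after June 1, 2006 — is December 1, 2007.
The emergency suspension of filing deadlines from September 24, 2006 to April 8, 2007 tolled the period for 196 days, extending the deadline to June 14, 2008.
Nothing else in the chronology tolls or restarts the period.

June 14, 2008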